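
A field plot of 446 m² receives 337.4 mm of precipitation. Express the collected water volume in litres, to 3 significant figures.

1 mm over 1 m² is 1 L, so volume = 337.4 × 446 = 150480.4 L ≈ 150000 L.

150000 litres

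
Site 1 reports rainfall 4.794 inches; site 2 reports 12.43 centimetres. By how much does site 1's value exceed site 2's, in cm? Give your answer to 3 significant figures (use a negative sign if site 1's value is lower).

site 1: 4.794 in = 12.17676 cm.
Difference: 12.17676 − 12.43000 = -0.253 cm.

-0.253 cm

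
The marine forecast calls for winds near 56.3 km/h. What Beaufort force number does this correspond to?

Beaufort force 7

56.3 km/h = 15.6 m/s, which is Beaufort 7 (near gale, 13.9–17.1 m/s).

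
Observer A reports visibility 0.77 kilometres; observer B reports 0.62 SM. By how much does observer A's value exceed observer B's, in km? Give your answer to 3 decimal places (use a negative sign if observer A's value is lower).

observer B: 0.62 SM = 0.99779 km.
Difference: 0.77000 − 0.99779 = -0.228 km.

-0.228 km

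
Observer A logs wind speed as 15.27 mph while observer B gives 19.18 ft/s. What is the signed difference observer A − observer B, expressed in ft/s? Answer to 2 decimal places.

3.22 ft/s

observer A: 15.27 mph = 22.3960 ft/s.
Difference: 22.3960 − 19.1800 = 3.22 ft/s.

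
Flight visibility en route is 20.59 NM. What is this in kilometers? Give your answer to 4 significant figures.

38.13 km

1 nmi = 1.852 km, so 20.59 × 1.852 = 38.13 km.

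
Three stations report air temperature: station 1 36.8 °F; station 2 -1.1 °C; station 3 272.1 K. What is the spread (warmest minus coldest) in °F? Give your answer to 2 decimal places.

station 1: 36.8 °F = 2.667 °C.
station 3: 272.1 K = -1.050 °C.
Spread: 2.667 − (-1.100) = 3.767 °C = 6.78 °F.

6.78 °F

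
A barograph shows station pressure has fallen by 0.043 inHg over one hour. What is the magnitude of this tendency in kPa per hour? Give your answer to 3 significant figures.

0.043 inHg / 1 h × 3.38639 kPa/inHg = 0.146 kPa/h.

0.146 kPa per hour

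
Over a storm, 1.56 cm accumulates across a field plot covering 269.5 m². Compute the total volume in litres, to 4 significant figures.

4204 litres

Depth: 1.56 cm × 10 = 15.6 mm.
1 mm over 1 m² is 1 L, so volume = 15.6 × 269.5 = 4204.2 L ≈ 4204 L.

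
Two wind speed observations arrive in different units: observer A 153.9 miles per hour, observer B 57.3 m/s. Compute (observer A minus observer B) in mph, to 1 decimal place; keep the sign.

25.7 mph

observer B: 57.3 m/s = 128.176 mph.
Difference: 153.900 − 128.176 = 25.7 mph.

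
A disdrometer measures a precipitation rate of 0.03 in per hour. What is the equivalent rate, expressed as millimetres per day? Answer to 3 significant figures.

0.03 in/hour × 25.4 mm/in × 24 hour/day = 18.3 mm/day.

18.3 mm/day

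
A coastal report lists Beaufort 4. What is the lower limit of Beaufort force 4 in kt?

11 kt

Beaufort 4 (moderate breeze) spans 11–16 knots.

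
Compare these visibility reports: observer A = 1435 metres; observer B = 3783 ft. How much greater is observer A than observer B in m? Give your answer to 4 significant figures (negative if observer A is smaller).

281.9 m

observer B: 3783 ft = 1153.058 m.
Difference: 1435.000 − 1153.058 = 281.9 m.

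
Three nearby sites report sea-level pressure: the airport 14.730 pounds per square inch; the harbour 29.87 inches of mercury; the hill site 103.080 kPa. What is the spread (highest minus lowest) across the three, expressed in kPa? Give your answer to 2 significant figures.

1.9 kPa

the airport: 14.730 psi = 101.560 kPa.
the harbour: 29.87 inHg = 101.151 kPa.
Spread: 103.080 − 101.151 = 1.9 kPa.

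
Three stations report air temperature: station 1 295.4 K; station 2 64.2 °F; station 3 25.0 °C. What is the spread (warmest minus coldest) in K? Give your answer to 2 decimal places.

7.11 K

station 1: 295.4 K = 22.250 °C.
station 2: 64.2 °F = 17.889 °C.
Spread: 25.000 − 17.889 = 7.111 °C.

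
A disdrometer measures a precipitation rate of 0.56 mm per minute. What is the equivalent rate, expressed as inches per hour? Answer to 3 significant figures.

1.32 in/hour

0.56 mm/minute × 0.0393701 in/mm × 60 minute/hour = 1.32 in/hour.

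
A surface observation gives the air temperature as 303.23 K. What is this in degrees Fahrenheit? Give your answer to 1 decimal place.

86.1 °F

First to °C: 30.08 °C.
Then to °F: 86.1 °F.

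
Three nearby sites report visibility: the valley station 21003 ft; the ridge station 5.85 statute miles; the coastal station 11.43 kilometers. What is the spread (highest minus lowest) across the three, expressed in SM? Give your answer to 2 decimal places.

the valley station: 21003 ft = 3.9778 SM.
the coastal station: 11.43 km = 7.1023 SM.
Spread: 7.1023 − 3.9778 = 3.12 SM.

3.12 SM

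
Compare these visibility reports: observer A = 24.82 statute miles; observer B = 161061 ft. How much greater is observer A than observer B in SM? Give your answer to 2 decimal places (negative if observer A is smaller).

-5.68 SM

observer B: 161061 ft = 30.5040 SM.
Difference: 24.8200 − 30.5040 = -5.68 SM.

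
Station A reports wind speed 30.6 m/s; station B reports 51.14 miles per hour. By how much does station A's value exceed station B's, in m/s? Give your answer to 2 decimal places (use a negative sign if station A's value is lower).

station B: 51.14 mph = 22.8616 m/s.
Difference: 30.6000 − 22.8616 = 7.74 m/s.

7.74 m/s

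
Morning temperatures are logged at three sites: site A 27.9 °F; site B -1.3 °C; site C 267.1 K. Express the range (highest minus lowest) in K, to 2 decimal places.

4.75 K

site A: 27.9 °F = -2.278 °C.
site C: 267.1 K = -6.050 °C.
Spread: (-1.300) − (-6.050) = 4.750 °C.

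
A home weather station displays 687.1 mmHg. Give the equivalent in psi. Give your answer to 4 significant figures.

1 mmHg = 0.0193368 psi, so 687.1 × 0.0193368 = 13.29 psi.

13.29 psi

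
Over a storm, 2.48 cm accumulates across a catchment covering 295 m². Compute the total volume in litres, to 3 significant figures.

Depth: 2.48 cm × 10 = 24.8 mm.
1 mm over 1 m² is 1 L, so volume = 24.8 × 295 = 7316 L ≈ 7320 L.

7320 litres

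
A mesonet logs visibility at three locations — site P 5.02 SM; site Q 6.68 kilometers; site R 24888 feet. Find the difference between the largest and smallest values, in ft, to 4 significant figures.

4590 ft

site P: 5.02 SM = 26505.60 ft.
site Q: 6.68 km = 21916.01 ft.
Spread: 26505.60 − 21916.01 = 4590 ft.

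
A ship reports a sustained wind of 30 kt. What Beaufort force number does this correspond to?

30 kt lies in the Beaufort 7 band (near gale, 28–33 kt).

Beaufort force 7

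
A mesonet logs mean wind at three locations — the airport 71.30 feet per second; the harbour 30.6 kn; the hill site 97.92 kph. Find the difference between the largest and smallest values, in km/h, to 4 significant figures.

41.25 km/h

the airport: 71.30 ft/s = 78.2361 km/h.
the harbour: 30.6 kt = 56.6712 km/h.
Spread: 97.9200 − 56.6712 = 41.25 km/h.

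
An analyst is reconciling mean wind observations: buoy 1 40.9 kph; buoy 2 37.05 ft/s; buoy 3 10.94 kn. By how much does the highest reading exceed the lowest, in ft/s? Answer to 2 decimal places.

18.81 ft/s

buoy 1: 40.9 km/h = 37.2740 ft/s.
buoy 3: 10.94 kt = 18.4646 ft/s.
Spread: 37.2740 − 18.4646 = 18.81 ft/s.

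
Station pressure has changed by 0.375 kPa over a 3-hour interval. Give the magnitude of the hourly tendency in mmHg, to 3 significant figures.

0.938 mmHg per hour

0.375 kPa / 3 h × 7.50062 mmHg/kPa = 0.938 mmHg/h.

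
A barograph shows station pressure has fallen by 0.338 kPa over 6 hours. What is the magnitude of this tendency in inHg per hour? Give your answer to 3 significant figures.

0.0166 inHg per hour

0.338 kPa / 6 h × 0.2953 inHg/kPa = 0.0166 inHg/h.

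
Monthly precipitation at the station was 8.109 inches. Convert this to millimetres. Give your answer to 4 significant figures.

1 in = 25.4 mm, so 8.109 × 25.4 = 206.0 mm.

206.0 mm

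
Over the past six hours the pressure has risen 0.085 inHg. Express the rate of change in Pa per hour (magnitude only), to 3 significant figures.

48.0 Pa per hour

0.085 inHg / 6 h × 3386.39 Pa/inHg = 48.0 Pa/h.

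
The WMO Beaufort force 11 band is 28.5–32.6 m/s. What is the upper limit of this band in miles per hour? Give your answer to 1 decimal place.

28.5–32.6 m/s × 2.237 = 63.8–72.9 mph.

72.9 mph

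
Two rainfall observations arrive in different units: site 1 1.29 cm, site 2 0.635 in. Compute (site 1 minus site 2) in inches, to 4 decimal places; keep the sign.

site 1: 1.29 cm = 0.507874 in.
Difference: 0.507874 − 0.635000 = -0.1271 in.

-0.1271 in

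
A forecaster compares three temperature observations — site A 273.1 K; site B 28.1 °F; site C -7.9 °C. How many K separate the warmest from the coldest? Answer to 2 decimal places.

site A: 273.1 K = -0.050 °C.
site B: 28.1 °F = -2.167 °C.
Spread: (-0.050) − (-7.900) = 7.850 °C.

7.85 K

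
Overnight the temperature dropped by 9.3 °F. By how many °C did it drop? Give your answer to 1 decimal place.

For a temperature change the 32° offset cancels: Δ°C = 9.3 × 0.5556 = 5.2 °C.

5.2 °C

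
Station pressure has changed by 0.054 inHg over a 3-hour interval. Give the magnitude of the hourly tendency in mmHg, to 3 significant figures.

0.054 inHg / 3 h × 25.4 mmHg/inHg = 0.457 mmHg/h.

0.457 mmHg per hour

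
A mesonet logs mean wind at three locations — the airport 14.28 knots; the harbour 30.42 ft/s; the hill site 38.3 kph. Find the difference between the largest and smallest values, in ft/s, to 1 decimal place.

10.8 ft/s

the airport: 14.28 kt = 24.102 ft/s.
the hill site: 38.3 km/h = 34.904 ft/s.
Spread: 34.904 − 24.102 = 10.8 ft/s.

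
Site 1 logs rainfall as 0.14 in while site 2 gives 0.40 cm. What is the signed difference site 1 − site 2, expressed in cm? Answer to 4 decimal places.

site 1: 0.14 in = 0.355600 cm.
Difference: 0.355600 − 0.400000 = -0.0444 cm.

-0.0444 cm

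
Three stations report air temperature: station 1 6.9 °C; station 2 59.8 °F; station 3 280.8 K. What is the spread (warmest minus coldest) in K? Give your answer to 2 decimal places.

8.54 K

station 2: 59.8 °F = 15.444 °C.
station 3: 280.8 K = 7.650 °C.
Spread: 15.444 − 6.900 = 8.544 °C.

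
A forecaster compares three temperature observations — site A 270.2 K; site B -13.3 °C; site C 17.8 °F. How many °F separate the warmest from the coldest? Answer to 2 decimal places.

site A: 270.2 K = -2.950 °C.
site C: 17.8 °F = -7.889 °C.
Spread: (-2.950) − (-13.300) = 10.350 °C = 18.63 °F.

18.63 °F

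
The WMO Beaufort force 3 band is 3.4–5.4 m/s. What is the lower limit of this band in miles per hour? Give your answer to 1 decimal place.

3.4–5.4 m/s × 2.237 = 7.6–12.1 mph.

7.6 mph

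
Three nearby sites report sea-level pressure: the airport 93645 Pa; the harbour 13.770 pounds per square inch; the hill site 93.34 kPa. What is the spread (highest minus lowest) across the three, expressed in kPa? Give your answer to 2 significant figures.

the airport: 93645 Pa = 93.645 kPa.
the harbour: 13.770 psi = 94.941 kPa.
Spread: 94.941 − 93.340 = 1.6 kPa.

1.6 kPa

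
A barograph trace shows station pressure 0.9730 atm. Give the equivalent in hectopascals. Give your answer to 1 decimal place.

985.9 hPa

1 atm = 1013.25 hPa, so 0.9730 × 1013.25 = 985.9 hPa.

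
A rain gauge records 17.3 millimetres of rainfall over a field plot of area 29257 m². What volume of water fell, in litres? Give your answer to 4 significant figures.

1 mm over 1 m² is 1 L, so volume = 17.3 × 29257 = 506146.1 L ≈ 506100 L.

506100 litres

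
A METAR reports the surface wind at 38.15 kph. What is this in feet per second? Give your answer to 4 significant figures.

1 km/h = 0.911344 ft/s, so 38.15 × 0.911344 = 34.77 ft/s.

34.77 ft/s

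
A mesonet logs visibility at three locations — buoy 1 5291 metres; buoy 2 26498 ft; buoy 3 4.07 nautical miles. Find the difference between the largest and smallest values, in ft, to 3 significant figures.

9140 ft

buoy 1: 5291 m = 17358.92 ft.
buoy 3: 4.07 nmi = 24729.79 ft.
Spread: 26498.00 − 17358.92 = 9140 ft.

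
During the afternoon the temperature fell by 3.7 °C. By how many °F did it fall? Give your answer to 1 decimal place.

Converting a difference, only the 9/5 scale factor applies: Δ°F = 3.7 × 1.8 = 6.7 °F.

6.7 °F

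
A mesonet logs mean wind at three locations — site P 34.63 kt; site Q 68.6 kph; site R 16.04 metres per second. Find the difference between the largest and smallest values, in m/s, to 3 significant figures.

3.02 m/s

site P: 34.63 kt = 17.8152 m/s.
site Q: 68.6 km/h = 19.0556 m/s.
Spread: 19.0556 − 16.0400 = 3.02 m/s.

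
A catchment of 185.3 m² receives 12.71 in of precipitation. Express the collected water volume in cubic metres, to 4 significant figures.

Depth: 12.71 in × 25.4 = 322.834 mm.
1 mm over 1 m² is 1 L, so volume = 322.834 × 185.3 = 59821.14 L = 59.82 m³.

59.82 cubic metres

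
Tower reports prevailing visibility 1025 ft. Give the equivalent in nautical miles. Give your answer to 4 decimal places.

0.1687 nmi

1 ft = 0.000164579 nmi, so 1025 × 0.000164579 = 0.1687 nmi.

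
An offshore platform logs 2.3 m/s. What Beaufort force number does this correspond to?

2.3 m/s lies in the Beaufort 2 band (light breeze, 1.6–3.3 m/s).

Beaufort force 2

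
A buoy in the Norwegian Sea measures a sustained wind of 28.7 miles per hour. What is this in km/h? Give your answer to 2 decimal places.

1 mph = 1.60934 km/h, so 28.7 × 1.60934 = 46.19 km/h.

46.19 km/h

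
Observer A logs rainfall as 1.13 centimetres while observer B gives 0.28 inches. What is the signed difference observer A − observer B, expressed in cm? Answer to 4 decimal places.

observer B: 0.28 in = 0.711200 cm.
Difference: 1.130000 − 0.711200 = 0.4188 cm.

0.4188 cm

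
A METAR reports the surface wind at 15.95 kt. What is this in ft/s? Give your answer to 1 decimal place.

1 kt = 1.68781 ft/s, so 15.95 × 1.68781 = 26.9 ft/s.

26.9 ft/s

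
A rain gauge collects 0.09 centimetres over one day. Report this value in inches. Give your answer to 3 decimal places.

1 cm = 0.393701 in, so 0.09 × 0.393701 = 0.035 in.

0.035 in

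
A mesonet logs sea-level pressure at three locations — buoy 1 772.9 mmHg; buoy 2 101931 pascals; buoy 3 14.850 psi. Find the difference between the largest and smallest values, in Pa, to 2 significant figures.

buoy 1: 772.9 mmHg = 103044.87 Pa.
buoy 3: 14.850 psi = 102387.15 Pa.
Spread: 103044.87 − 101931.00 = 1100 Pa.

1100 Pa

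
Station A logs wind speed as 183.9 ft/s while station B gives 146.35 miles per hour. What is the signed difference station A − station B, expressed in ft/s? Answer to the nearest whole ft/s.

-31 ft/s

station B: 146.35 mph = 214.65 ft/s.
Difference: 183.90 − 214.65 = -31 ft/s.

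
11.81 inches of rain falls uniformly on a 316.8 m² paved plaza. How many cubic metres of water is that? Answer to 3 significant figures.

Depth: 11.81 in × 25.4 = 299.974 mm.
1 mm over 1 m² is 1 L, so volume = 299.974 × 316.8 = 95031.763 L = 95.0 m³.

95.0 cubic metres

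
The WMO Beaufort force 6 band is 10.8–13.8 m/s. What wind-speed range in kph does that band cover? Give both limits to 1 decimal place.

38.9 to 49.7 km/h

10.8–13.8 m/s × 3.6 = 38.9–49.7 km/h.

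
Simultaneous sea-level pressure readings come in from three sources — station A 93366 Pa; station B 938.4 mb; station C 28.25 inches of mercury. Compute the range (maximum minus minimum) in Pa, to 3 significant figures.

station B: 938.4 mb = 93840.00 Pa.
station C: 28.25 inHg = 95665.49 Pa.
Spread: 95665.49 − 93366.00 = 2300 Pa.

2300 Pa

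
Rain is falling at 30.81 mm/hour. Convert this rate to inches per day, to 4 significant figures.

29.11 in/day

30.81 mm/hour × 0.0393701 in/mm × 24 hour/day = 29.11 in/day.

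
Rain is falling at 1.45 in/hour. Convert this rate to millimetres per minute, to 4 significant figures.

0.6138 mm/minute

1.45 in/hour × 25.4 mm/in × 0.0166667 hour/minute = 0.6138 mm/minute.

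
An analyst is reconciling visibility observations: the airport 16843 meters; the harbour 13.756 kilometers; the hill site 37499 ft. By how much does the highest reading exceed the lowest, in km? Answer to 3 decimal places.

the airport: 16843 m = 16.84300 km.
the hill site: 37499 ft = 11.42970 km.
Spread: 16.84300 − 11.42970 = 5.413 km.

5.413 km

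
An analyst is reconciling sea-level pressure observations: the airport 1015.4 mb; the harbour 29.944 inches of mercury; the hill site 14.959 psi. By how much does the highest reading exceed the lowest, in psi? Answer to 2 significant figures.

0.25 psi

the airport: 1015.4 mb = 14.7271 psi.
the harbour: 29.944 inHg = 14.7071 psi.
Spread: 14.9590 − 14.7071 = 0.25 psi.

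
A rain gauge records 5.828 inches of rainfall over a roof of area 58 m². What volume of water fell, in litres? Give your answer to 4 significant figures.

Depth: 5.828 in × 25.4 = 148.0312 mm.
1 mm over 1 m² is 1 L, so volume = 148.0312 × 58 = 8585.8096 L ≈ 8586 L.

8586 litres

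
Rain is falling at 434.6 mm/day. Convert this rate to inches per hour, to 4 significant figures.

434.6 mm/day × 0.0393701 in/mm × 0.0416667 day/hour = 0.7129 in/hour.

0.7129 in/hour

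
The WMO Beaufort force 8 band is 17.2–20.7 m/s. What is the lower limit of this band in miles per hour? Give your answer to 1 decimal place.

17.2–20.7 m/s × 2.237 = 38.5–46.3 mph.

38.5 mph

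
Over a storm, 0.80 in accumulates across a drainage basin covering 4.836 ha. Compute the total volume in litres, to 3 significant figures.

Depth: 0.80 in × 25.4 = 20.32 mm.
Area: 4.836 ha = 48360 m².
1 mm over 1 m² is 1 L, so volume = 20.32 × 48360 = 982675.2 L ≈ 983000 L.

983000 litres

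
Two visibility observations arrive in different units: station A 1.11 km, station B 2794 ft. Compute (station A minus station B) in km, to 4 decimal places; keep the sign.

station B: 2794 ft = 0.851611 km.
Difference: 1.110000 − 0.851611 = 0.2584 km.

0.2584 km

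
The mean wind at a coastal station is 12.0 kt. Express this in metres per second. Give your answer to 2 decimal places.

1 kt = 0.514444 m/s, so 12.0 × 0.514444 = 6.17 m/s.

6.17 m/s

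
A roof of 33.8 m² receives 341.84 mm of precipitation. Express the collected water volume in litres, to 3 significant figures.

1 mm over 1 m² is 1 L, so volume = 341.84 × 33.8 = 11554.192 L ≈ 11600 L.

11600 litres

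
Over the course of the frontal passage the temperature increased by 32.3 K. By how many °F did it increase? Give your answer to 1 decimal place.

58.1 °F

For a temperature change the 32° offset cancels: Δ°F = 32.3 × 1.8 = 58.1 °F.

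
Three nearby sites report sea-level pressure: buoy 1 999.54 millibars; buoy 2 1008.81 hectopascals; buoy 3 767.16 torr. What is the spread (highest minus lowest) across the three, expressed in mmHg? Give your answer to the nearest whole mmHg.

buoy 1: 999.54 mb = 749.72 mmHg.
buoy 2: 1008.81 hPa = 756.67 mmHg.
Spread: 767.16 − 749.72 = 17 mmHg.

17 mmHg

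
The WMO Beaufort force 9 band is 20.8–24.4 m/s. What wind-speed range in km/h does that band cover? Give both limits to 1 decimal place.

20.8–24.4 m/s × 3.6 = 74.9–87.8 km/h.

74.9 to 87.8 km/h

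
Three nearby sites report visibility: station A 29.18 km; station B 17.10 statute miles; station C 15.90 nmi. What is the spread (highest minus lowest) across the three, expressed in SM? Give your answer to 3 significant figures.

station A: 29.18 km = 18.1316 SM.
station C: 15.90 nmi = 18.2974 SM.
Spread: 18.2974 − 17.1000 = 1.20 SM.

1.20 SM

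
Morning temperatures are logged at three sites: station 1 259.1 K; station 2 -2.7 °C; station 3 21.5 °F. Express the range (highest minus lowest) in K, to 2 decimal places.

11.35 K

station 1: 259.1 K = -14.050 °C.
station 3: 21.5 °F = -5.833 °C.
Spread: (-2.700) − (-14.050) = 11.350 °C.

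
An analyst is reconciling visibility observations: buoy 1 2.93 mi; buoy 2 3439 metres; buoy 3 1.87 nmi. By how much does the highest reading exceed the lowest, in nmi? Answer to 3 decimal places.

0.689 nmi

buoy 1: 2.93 SM = 2.54610 nmi.
buoy 2: 3439 m = 1.85691 nmi.
Spread: 2.54610 − 1.85691 = 0.689 nmi.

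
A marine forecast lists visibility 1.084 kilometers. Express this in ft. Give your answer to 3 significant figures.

1 km = 3280.84 ft, so 1.084 × 3280.84 = 3560 ft.

3560 ft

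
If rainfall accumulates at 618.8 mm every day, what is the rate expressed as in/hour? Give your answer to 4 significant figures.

1.015 in/hour

618.8 mm/day × 0.0393701 in/mm × 0.0416667 day/hour = 1.015 in/hour.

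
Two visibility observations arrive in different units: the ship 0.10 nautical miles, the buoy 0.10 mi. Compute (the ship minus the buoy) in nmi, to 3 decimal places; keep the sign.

0.013 nmi

the buoy: 0.10 SM = 0.08690 nmi.
Difference: 0.10000 − 0.08690 = 0.013 nmi.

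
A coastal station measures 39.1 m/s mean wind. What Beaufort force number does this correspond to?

Beaufort force 12

39.1 m/s lies in the Beaufort 12 band (hurricane force, ≥32.7 m/s).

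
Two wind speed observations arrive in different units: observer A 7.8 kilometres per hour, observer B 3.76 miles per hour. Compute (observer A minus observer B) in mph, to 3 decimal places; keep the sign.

observer A: 7.8 km/h = 4.84670 mph.
Difference: 4.84670 − 3.76000 = 1.087 mph.

1.087 mph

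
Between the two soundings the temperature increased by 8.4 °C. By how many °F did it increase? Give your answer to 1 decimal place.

15.1 °F

For a temperature change the 32° offset cancels: Δ°F = 8.4 × 1.8 = 15.1 °F.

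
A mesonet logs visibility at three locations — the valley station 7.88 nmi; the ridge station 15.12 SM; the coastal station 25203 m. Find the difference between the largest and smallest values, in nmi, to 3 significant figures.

5.73 nmi

the ridge station: 15.12 SM = 13.1389 nmi.
the coastal station: 25203 m = 13.6085 nmi.
Spread: 13.6085 − 7.8800 = 5.73 nmi.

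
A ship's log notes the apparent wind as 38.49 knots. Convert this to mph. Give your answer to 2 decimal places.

44.29 mph

1 kt = 1.15078 mph, so 38.49 × 1.15078 = 44.29 mph.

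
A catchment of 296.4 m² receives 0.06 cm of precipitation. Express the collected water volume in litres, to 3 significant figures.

Depth: 0.06 cm × 10 = 0.6 mm.
1 mm over 1 m² is 1 L, so volume = 0.6 × 296.4 = 177.84 L ≈ 178 L.

178 litres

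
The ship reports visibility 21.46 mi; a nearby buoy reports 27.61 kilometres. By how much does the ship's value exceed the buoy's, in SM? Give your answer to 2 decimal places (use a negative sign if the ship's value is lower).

4.30 SM

the buoy: 27.61 km = 17.1561 SM.
Difference: 21.4600 − 17.1561 = 4.30 SM.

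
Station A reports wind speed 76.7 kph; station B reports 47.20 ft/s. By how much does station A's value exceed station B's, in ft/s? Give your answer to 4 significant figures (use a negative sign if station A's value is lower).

station A: 76.7 km/h = 69.9001 ft/s.
Difference: 69.9001 − 47.2000 = 22.70 ft/s.

22.70 ft/s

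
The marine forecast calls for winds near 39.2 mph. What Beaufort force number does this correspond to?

Beaufort force 8

39.2 mph = 17.5 m/s, which is Beaufort 8 (gale, 17.2–20.7 m/s).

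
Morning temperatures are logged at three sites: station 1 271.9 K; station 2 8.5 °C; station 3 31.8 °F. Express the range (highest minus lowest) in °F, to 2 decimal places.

17.55 °F

station 1: 271.9 K = -1.250 °C.
station 3: 31.8 °F = -0.111 °C.
Spread: 8.500 − (-1.250) = 9.750 °C = 17.55 °F.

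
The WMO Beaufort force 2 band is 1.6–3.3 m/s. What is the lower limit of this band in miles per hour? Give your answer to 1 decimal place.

3.6 mph

1.6–3.3 m/s × 2.237 = 3.6–7.4 mph.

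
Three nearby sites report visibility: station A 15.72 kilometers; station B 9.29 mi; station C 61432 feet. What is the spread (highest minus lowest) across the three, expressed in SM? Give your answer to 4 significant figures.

station A: 15.72 km = 9.76796 SM.
station C: 61432 ft = 11.63485 SM.
Spread: 11.63485 − 9.29000 = 2.345 SM.

2.345 SM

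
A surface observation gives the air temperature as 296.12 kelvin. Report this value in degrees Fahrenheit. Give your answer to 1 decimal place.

73.3 °F

First to °C: 22.97 °C.
Then to °F: 73.3 °F.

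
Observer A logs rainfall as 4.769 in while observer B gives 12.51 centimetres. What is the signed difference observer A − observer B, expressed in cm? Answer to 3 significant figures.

observer A: 4.769 in = 12.11326 cm.
Difference: 12.11326 − 12.51000 = -0.397 cm.

-0.397 cm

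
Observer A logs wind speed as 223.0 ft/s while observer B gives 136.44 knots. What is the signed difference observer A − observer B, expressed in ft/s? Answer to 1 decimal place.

-7.3 ft/s

observer B: 136.44 kt = 230.285 ft/s.
Difference: 223.000 − 230.285 = -7.3 ft/s.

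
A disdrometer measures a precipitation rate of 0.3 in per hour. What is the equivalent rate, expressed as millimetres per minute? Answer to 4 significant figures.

0.1270 mm/minute

0.3 in/hour × 25.4 mm/in × 0.0166667 hour/minute = 0.1270 mm/minute.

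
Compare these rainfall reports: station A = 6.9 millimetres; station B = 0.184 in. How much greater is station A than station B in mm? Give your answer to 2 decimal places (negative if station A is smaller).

2.23 mm

station B: 0.184 in = 4.6736 mm.
Difference: 6.9000 − 4.6736 = 2.23 mm.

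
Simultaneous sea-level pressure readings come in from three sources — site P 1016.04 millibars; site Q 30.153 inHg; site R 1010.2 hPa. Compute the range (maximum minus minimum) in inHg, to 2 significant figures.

site P: 1016.04 mb = 30.0036 inHg.
site R: 1010.2 hPa = 29.8312 inHg.
Spread: 30.1530 − 29.8312 = 0.32 inHg.

0.32 inHg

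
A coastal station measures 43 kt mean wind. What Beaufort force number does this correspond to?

43 kt lies in the Beaufort 9 band (strong gale, 41–47 kt).

Beaufort force 9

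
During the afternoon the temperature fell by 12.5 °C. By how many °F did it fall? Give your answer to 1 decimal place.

For a temperature change the 32° offset cancels: Δ°F = 12.5 × 1.8 = 22.5 °F.

22.5 °F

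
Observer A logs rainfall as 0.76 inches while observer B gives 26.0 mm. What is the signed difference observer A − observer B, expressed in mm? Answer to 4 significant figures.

observer A: 0.76 in = 19.30400 mm.
Difference: 19.30400 − 26.00000 = -6.696 mm.

-6.696 mm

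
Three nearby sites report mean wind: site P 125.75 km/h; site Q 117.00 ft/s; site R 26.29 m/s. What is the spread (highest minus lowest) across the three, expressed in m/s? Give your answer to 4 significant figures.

site P: 125.75 km/h = 34.93056 m/s.
site Q: 117.00 ft/s = 35.66160 m/s.
Spread: 35.66160 − 26.29000 = 9.372 m/s.

9.372 m/s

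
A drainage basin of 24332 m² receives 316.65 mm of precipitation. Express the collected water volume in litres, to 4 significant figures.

7705000 litres

1 mm over 1 m² is 1 L, so volume = 316.65 × 24332 = 7704727.8 L ≈ 7705000 L.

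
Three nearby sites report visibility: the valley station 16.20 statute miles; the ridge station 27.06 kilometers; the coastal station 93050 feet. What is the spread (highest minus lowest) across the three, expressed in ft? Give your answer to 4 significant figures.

7514 ft

the valley station: 16.20 SM = 85536.00 ft.
the ridge station: 27.06 km = 88779.53 ft.
Spread: 93050.00 − 85536.00 = 7514 ft.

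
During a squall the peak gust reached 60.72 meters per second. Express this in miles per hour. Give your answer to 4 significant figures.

1 m/s = 2.23694 mph, so 60.72 × 2.23694 = 135.8 mph.

135.8 mph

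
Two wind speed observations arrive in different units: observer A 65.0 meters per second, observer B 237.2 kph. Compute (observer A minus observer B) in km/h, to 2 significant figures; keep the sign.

observer A: 65.0 m/s = 234.000 km/h.
Difference: 234.000 − 237.200 = -3.2 km/h.

-3.2 km/h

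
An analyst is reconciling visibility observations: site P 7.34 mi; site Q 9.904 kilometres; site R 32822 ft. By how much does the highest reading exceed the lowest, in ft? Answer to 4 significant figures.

6262 ft

site P: 7.34 SM = 38755.20 ft.
site Q: 9.904 km = 32493.44 ft.
Spread: 38755.20 − 32493.44 = 6262 ft.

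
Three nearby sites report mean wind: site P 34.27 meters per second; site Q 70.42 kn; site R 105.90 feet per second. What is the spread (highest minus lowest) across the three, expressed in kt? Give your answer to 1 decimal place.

7.7 kt

site P: 34.27 m/s = 66.616 kt.
site R: 105.90 ft/s = 62.744 kt.
Spread: 70.420 − 62.744 = 7.7 kt.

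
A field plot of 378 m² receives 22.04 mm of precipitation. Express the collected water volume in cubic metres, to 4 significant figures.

1 mm over 1 m² is 1 L, so volume = 22.04 × 378 = 8331.12 L = 8.331 m³.

8.331 cubic metres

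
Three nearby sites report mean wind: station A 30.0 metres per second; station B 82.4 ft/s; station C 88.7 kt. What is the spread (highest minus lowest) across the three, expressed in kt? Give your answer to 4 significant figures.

39.88 kt

station A: 30.0 m/s = 58.3153 kt.
station B: 82.4 ft/s = 48.8207 kt.
Spread: 88.7000 − 48.8207 = 39.88 kt.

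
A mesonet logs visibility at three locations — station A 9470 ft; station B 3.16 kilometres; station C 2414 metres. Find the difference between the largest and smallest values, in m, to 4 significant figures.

station A: 9470 ft = 2886.456 m.
station B: 3.16 km = 3160.000 m.
Spread: 3160.000 − 2414.000 = 746.0 m.

746.0 m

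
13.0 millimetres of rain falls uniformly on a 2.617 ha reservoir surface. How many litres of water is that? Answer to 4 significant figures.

340200 litres

Area: 2.617 ha = 26170 m².
1 mm over 1 m² is 1 L, so volume = 13 × 26170 = 340210 L ≈ 340200 L.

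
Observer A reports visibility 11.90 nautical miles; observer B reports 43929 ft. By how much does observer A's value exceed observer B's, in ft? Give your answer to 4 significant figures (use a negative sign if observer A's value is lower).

observer A: 11.90 nmi = 72305.77 ft.
Difference: 72305.77 − 43929.00 = 28380 ft.

28380 ft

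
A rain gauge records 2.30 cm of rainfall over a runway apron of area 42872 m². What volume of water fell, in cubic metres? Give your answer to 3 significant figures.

Depth: 2.30 cm × 10 = 23 mm.
1 mm over 1 m² is 1 L, so volume = 23 × 42872 = 986056 L = 986 m³.

986 cubic metres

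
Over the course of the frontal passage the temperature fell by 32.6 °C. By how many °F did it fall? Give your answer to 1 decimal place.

For a temperature change the 32° offset cancels: Δ°F = 32.6 × 1.8 = 58.7 °F.

58.7 °F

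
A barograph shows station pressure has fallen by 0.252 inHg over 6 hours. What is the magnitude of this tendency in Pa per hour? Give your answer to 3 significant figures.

142 Pa per hour

0.252 inHg / 6 h × 3386.39 Pa/inHg = 142 Pa/h.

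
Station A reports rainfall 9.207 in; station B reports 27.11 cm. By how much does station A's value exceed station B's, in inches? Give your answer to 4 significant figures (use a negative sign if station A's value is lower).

station B: 27.11 cm = 10.67323 in.
Difference: 9.20700 − 10.67323 = -1.466 in.

-1.466 in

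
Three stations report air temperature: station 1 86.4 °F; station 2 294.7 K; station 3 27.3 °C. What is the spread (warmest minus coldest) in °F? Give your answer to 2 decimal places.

station 1: 86.4 °F = 30.222 °C.
station 2: 294.7 K = 21.550 °C.
Spread: 30.222 − 21.550 = 8.672 °C = 15.61 °F.

15.61 °F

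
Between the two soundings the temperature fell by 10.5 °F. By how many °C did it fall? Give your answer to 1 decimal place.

5.8 °C

For a temperature change the 32° offset cancels: Δ°C = 10.5 × 0.5556 = 5.8 °C.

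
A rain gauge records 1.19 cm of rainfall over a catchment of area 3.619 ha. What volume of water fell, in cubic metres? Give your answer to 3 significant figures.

Depth: 1.19 cm × 10 = 11.9 mm.
Area: 3.619 ha = 36190 m².
1 mm over 1 m² is 1 L, so volume = 11.9 × 36190 = 430661 L = 431 m³.

431 cubic metres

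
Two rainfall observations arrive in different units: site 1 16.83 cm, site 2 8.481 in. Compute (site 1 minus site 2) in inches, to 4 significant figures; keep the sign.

site 1: 16.83 cm = 6.62598 in.
Difference: 6.62598 − 8.48100 = -1.855 in.

-1.855 in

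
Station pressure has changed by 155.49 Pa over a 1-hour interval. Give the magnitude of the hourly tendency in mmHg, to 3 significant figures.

1.17 mmHg per hour

155.49 Pa / 1 h × 0.00750062 mmHg/Pa = 1.17 mmHg/h.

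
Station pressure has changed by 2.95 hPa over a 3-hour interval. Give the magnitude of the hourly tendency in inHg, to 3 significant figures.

2.95 hPa / 3 h × 0.02953 inHg/hPa = 0.0290 inHg/h.

0.0290 inHg per hour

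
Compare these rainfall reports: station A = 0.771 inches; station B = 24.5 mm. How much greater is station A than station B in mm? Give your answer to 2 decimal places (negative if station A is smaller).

-4.92 mm

station A: 0.771 in = 19.5834 mm.
Difference: 19.5834 − 24.5000 = -4.92 mm.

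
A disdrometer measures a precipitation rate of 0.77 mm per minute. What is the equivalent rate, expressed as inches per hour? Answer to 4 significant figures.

0.77 mm/minute × 0.0393701 in/mm × 60 minute/hour = 1.819 in/hour.

1.819 in/hour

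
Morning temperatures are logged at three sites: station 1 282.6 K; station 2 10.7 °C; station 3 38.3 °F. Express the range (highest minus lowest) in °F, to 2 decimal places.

station 1: 282.6 K = 9.450 °C.
station 3: 38.3 °F = 3.500 °C.
Spread: 10.700 − 3.500 = 7.200 °C = 12.96 °F.

12.96 °F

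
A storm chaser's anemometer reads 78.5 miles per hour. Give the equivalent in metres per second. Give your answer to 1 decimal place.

1 mph = 0.44704 m/s, so 78.5 × 0.44704 = 35.1 m/s.

35.1 m/s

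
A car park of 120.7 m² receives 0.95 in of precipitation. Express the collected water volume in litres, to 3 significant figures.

Depth: 0.95 in × 25.4 = 24.13 mm.
1 mm over 1 m² is 1 L, so volume = 24.13 × 120.7 = 2912.491 L ≈ 2910 L.

2910 litres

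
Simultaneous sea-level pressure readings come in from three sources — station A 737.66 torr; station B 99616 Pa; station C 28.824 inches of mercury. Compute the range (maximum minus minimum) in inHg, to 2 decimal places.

0.59 inHg

station A: 737.66 mmHg = 29.0417 inHg.
station B: 99616 Pa = 29.4166 inHg.
Spread: 29.4166 − 28.8240 = 0.59 inHg.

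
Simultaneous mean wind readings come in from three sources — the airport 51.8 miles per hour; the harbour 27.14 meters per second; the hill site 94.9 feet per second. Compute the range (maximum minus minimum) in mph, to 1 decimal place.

12.9 mph

the harbour: 27.14 m/s = 60.710 mph.
the hill site: 94.9 ft/s = 64.705 mph.
Spread: 64.705 − 51.800 = 12.9 mph.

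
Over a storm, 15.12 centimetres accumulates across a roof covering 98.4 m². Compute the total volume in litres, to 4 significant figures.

Depth: 15.12 cm × 10 = 151.2 mm.
1 mm over 1 m² is 1 L, so volume = 151.2 × 98.4 = 14878.08 L ≈ 14880 L.

14880 litres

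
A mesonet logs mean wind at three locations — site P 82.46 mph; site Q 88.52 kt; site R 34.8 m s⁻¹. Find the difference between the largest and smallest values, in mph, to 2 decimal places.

24.02 mph

site Q: 88.52 kt = 101.8670 mph.
site R: 34.8 m/s = 77.8454 mph.
Spread: 101.8670 − 77.8454 = 24.02 mph.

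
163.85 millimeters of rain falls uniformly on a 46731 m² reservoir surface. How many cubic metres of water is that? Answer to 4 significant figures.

1 mm over 1 m² is 1 L, so volume = 163.85 × 46731 = 7656874.3 L = 7657 m³.

7657 cubic metres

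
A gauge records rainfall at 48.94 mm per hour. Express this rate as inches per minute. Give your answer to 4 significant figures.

0.03211 in/minute

48.94 mm/hour × 0.0393701 in/mm × 0.0166667 hour/minute = 0.03211 in/minute.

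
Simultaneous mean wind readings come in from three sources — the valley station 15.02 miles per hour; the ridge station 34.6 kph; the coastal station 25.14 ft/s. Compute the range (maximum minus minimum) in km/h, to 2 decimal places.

the valley station: 15.02 mph = 24.1723 km/h.
the coastal station: 25.14 ft/s = 27.5856 km/h.
Spread: 34.6000 − 24.1723 = 10.43 km/h.

10.43 km/h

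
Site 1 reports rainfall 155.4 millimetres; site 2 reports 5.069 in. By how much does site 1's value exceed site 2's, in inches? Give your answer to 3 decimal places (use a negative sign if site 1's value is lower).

site 1: 155.4 mm = 6.11811 in.
Difference: 6.11811 − 5.06900 = 1.049 in.

1.049 in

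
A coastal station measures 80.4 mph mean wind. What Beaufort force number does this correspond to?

Beaufort force 12

80.4 mph = 35.9 m/s, which is Beaufort 12 (hurricane force, ≥32.7 m/s).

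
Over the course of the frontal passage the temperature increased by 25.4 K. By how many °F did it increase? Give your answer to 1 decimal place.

For a temperature change the 32° offset cancels: Δ°F = 25.4 × 1.8 = 45.7 °F.

45.7 °F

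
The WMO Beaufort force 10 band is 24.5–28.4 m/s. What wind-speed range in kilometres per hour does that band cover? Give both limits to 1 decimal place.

24.5–28.4 m/s × 3.6 = 88.2–102.2 km/h.

88.2 to 102.2 km/h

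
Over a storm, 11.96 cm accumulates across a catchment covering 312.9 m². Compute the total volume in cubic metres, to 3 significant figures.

Depth: 11.96 cm × 10 = 119.6 mm.
1 mm over 1 m² is 1 L, so volume = 119.6 × 312.9 = 37422.84 L = 37.4 m³.

37.4 cubic metres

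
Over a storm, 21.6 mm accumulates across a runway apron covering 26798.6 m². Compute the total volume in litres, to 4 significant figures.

1 mm over 1 m² is 1 L, so volume = 21.6 × 26798.6 = 578849.76 L ≈ 578800 L.

578800 litres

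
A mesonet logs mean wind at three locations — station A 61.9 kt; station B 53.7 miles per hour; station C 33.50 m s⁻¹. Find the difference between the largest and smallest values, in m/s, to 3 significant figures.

9.49 m/s

station A: 61.9 kt = 31.8441 m/s.
station B: 53.7 mph = 24.0060 m/s.
Spread: 33.5000 − 24.0060 = 9.49 m/s.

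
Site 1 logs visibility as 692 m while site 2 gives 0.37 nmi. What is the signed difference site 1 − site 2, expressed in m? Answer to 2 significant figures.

site 2: 0.37 nmi = 685.240 m.
Difference: 692.000 − 685.240 = 6.8 m.

6.8 m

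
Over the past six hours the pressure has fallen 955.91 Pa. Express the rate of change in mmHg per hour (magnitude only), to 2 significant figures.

955.91 Pa / 6 h × 0.00750062 mmHg/Pa = 1.2 mmHg/h.

1.2 mmHg per hour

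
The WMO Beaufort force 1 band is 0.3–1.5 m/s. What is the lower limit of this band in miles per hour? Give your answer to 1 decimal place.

0.3–1.5 m/s × 2.237 = 0.7–3.4 mph.

0.7 mph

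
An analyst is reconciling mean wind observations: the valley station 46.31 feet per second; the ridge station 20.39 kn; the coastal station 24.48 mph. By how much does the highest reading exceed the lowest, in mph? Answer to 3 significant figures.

8.11 mph

the valley station: 46.31 ft/s = 31.5750 mph.
the ridge station: 20.39 kt = 23.4644 mph.
Spread: 31.5750 − 23.4644 = 8.11 mph.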